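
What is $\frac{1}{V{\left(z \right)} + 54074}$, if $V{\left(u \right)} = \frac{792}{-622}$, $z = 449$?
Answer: $\frac{311}{16816618} \approx 1.8494 \cdot 10^{-5}$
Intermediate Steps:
$V{\left(u \right)} = - \frac{396}{311}$ ($V{\left(u \right)} = 792 \left(- \frac{1}{622}\right) = - \frac{396}{311}$)
$\frac{1}{V{\left(z \right)} + 54074} = \frac{1}{- \frac{396}{311} + 54074} = \frac{1}{\frac{16816618}{311}} = \frac{311}{16816618}$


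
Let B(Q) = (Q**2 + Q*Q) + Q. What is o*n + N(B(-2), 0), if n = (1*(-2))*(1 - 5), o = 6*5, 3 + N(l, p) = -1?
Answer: 236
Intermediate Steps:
B(Q) = Q + 2*Q**2 (B(Q) = (Q**2 + Q**2) + Q = 2*Q**2 + Q = Q + 2*Q**2)
N(l, p) = -4 (N(l, p) = -3 - 1 = -4)
o = 30
n = 8 (n = -2*(-4) = 8)
o*n + N(B(-2), 0) = 30*8 - 4 = 240 - 4 = 236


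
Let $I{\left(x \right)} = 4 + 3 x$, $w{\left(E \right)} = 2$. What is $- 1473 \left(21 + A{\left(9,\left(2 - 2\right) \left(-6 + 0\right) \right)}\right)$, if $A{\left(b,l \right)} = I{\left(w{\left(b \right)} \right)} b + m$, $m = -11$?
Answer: $-147300$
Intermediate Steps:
$A{\left(b,l \right)} = -11 + 10 b$ ($A{\left(b,l \right)} = \left(4 + 3 \cdot 2\right) b - 11 = \left(4 + 6\right) b - 11 = 10 b - 11 = -11 + 10 b$)
$- 1473 \left(21 + A{\left(9,\left(2 - 2\right) \left(-6 + 0\right) \right)}\right) = - 1473 \left(21 + \left(-11 + 10 \cdot 9\right)\right) = - 1473 \left(21 + \left(-11 + 90\right)\right) = - 1473 \left(21 + 79\right) = \left(-1473\right) 100 = -147300$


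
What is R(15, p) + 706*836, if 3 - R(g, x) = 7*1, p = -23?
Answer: 590212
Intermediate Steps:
R(g, x) = -4 (R(g, x) = 3 - 7 = -4)
R(15, p) + 706*836 = -4 + 706*836 = -4 + 590216 = 590212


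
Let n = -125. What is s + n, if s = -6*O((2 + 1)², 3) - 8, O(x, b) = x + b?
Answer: -205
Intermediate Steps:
O(x, b) = b + x
s = -80 (s = -6*(3 + (2 + 1)²) - 8 = -6*(3 + 3²) - 8 = -6*(3 + 9) - 8 = -6*12 - 8 = -72 - 8 = -80)
s + n = -80 - 125 = -205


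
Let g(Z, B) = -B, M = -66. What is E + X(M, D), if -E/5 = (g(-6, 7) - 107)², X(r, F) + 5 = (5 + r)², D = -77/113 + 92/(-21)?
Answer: -61264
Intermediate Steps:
D = -12013/2373 (D = -77*1/113 + 92*(-1/21) = -77/113 - 92/21 = -12013/2373 ≈ -5.0624)
X(r, F) = -5 + (5 + r)²
E = -64980 (E = -5*(-1*7 - 107)² = -5*(-7 - 107)² = -5*(-114)² = -5*12996 = -64980)
E + X(M, D) = -64980 + (-5 + (5 - 66)²) = -64980 + (-5 + (-61)²) = -64980 + (-5 + 3721) = -64980 + 3716 = -61264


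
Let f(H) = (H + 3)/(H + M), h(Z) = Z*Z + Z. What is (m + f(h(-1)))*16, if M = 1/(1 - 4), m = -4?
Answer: -208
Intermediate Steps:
M = -⅓ (M = 1/(-3) = -⅓ ≈ -0.33333)
h(Z) = Z + Z² (h(Z) = Z² + Z = Z + Z²)
f(H) = (3 + H)/(-⅓ + H) (f(H) = (H + 3)/(H - ⅓) = (3 + H)/(-⅓ + H))
(m + f(h(-1)))*16 = (-4 + 3*(3 - (1 - 1))/(-1 + 3*(-(1 - 1))))*16 = (-4 + 3*(3 - 1*0)/(-1 + 3*(-1*0)))*16 = (-4 + 3*(3 + 0)/(-1 + 3*0))*16 = (-4 + 3*3/(-1 + 0))*16 = (-4 + 3*3/(-1))*16 = (-4 + 3*(-1)*3)*16 = (-4 - 9)*16 = -13*16 = -208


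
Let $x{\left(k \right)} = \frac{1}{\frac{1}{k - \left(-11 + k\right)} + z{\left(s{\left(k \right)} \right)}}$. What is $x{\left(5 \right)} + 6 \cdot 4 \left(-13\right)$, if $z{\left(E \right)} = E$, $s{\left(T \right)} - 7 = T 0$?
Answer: $- \frac{24325}{78} \approx -311.86$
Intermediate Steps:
$s{\left(T \right)} = 7$ ($s{\left(T \right)} = 7 + T 0 = 7 + 0 = 7$)
$x{\left(k \right)} = \frac{11}{78}$ ($x{\left(k \right)} = \frac{1}{\frac{1}{k - \left(-11 + k\right)} + 7} = \frac{1}{\frac{1}{11} + 7} = \frac{1}{\frac{78}{11}} = \frac{11}{78}$)
$x{\left(5 \right)} + 6 \cdot 4 \left(-13\right) = \frac{11}{78} + 6 \cdot 4 \left(-13\right) = \frac{11}{78} + 24 \left(-13\right) = \frac{11}{78} - 312 = - \frac{24325}{78}$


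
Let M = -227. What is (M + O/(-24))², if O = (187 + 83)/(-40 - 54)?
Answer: 7277284249/141376 ≈ 51475.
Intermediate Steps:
O = -135/47 (O = 270/(-94) = 270*(-1/94) = -135/47 ≈ -2.8723)
(M + O/(-24))² = (-227 - 135/47/(-24))² = (-227 - 135/47*(-1/24))² = (-227 + 45/376)² = (-85307/376)² = 7277284249/141376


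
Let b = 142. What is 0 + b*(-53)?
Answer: -7526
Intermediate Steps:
0 + b*(-53) = 0 + 142*(-53) = 0 - 7526 = -7526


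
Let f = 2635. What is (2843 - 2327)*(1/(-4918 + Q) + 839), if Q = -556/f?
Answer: 2805235578702/6479743 ≈ 4.3292e+5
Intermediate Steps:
Q = -556/2635 ≈ -0.21101
(2843 - 2327)*(1/(-4918 + Q) + 839) = (2843 - 2327)*(1/(-4918 - 556/2635) + 839) = 516*(1/(-12959486/2635) + 839) = 516*(-2635/12959486 + 839) = 516*(10873006119/12959486) = 2805235578702/6479743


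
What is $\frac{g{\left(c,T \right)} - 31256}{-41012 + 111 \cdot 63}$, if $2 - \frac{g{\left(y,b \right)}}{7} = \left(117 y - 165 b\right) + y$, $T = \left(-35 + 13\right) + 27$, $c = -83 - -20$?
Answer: $- \frac{26571}{34019} \approx -0.78106$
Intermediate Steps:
$c = -63$ ($c = -83 + 20 = -63$)
$T = 5$ ($T = -22 + 27 = 5$)
$g{\left(y,b \right)} = 14 - 826 y + 1155 b$ ($g{\left(y,b \right)} = 14 - 7 \left(\left(117 y - 165 b\right) + y\right) = 14 - 7 \left(\left(- 165 b + 117 y\right) + y\right) = 14 - 7 \left(- 165 b + 118 y\right) = 14 + \left(- 826 y + 1155 b\right) = 14 - 826 y + 1155 b$)
$\frac{g{\left(c,T \right)} - 31256}{-41012 + 111 \cdot 63} = \frac{\left(14 - -52038 + 1155 \cdot 5\right) - 31256}{-41012 + 111 \cdot 63} = \frac{\left(14 + 52038 + 5775\right) - 31256}{-41012 + 6993} = \frac{57827 - 31256}{-34019} = 26571 \left(- \frac{1}{34019}\right) = - \frac{26571}{34019}$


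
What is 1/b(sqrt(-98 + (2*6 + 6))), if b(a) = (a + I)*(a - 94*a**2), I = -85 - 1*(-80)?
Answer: -sqrt(5)/(-150300*I + 37680*sqrt(5)) ≈ -6.3458e-6 - 1.132e-5*I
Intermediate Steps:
I = -5 (I = -85 + 80 = -5)
b(a) = (-5 + a)*(a - 94*a**2) (b(a) = (a - 5)*(a - 94*a**2) = (-5 + a)*(a - 94*a**2))
1/b(sqrt(-98 + (2*6 + 6))) = 1/(sqrt(-98 + (2*6 + 6))*(-5 - (-8648 + 1128) + 471*sqrt(-98 + (2*6 + 6)))) = 1/(sqrt(-98 + (12 + 6))*(-5 - 94*(sqrt(-98 + (12 + 6)))**2 + 471*sqrt(-98 + (12 + 6)))) = 1/(sqrt(-98 + 18)*(-5 - 94*(sqrt(-98 + 18))**2 + 471*sqrt(-98 + 18))) = 1/(sqrt(-80)*(-5 - 94*(sqrt(-80))**2 + 471*sqrt(-80))) = 1/((4*I*sqrt(5))*(-5 - 94*(4*I*sqrt(5))**2 + 471*(4*I*sqrt(5)))) = 1/((4*I*sqrt(5))*(-5 - 94*(-80) + 1884*I*sqrt(5))) = 1/((4*I*sqrt(5))*(-5 + 7520 + 1884*I*sqrt(5))) = 1/((4*I*sqrt(5))*(7515 + 1884*I*sqrt(5))) = 1/(4*I*sqrt(5)*(7515 + 1884*I*sqrt(5))) = -I*sqrt(5)/(20*(7515 + 1884*I*sqrt(5)))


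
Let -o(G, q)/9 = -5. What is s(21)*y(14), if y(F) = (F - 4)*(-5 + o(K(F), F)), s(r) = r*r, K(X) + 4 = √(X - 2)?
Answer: 176400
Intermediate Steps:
K(X) = -4 + √(-2 + X) (K(X) = -4 + √(X - 2) = -4 + √(-2 + X))
o(G, q) = 45 (o(G, q) = -9*(-5) = 45)
s(r) = r²
y(F) = -160 + 40*F (y(F) = (F - 4)*(-5 + 45) = (-4 + F)*40 = -160 + 40*F)
s(21)*y(14) = 21²*(-160 + 40*14) = 441*(-160 + 560) = 441*400 = 176400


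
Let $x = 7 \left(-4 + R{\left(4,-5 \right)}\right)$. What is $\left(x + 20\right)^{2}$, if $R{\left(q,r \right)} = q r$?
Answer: $21904$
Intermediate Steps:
$x = -168$ ($x = 7 \left(-4 + 4 \left(-5\right)\right) = 7 \left(-4 - 20\right) = 7 \left(-24\right) = -168$)
$\left(x + 20\right)^{2} = \left(-168 + 20\right)^{2} = \left(-148\right)^{2} = 21904$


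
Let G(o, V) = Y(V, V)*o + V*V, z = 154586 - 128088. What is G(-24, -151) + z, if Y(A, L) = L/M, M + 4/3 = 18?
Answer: 1237911/25 ≈ 49516.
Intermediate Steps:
M = 50/3 (M = -4/3 + 18 = 50/3 ≈ 16.667)
Y(A, L) = 3*L/50 (Y(A, L) = L/(50/3) = L*(3/50) = 3*L/50)
z = 26498
G(o, V) = V² + 3*V*o/50 (G(o, V) = (3*V/50)*o + V*V = 3*V*o/50 + V² = V² + 3*V*o/50)
G(-24, -151) + z = (1/50)*(-151)*(3*(-24) + 50*(-151)) + 26498 = (1/50)*(-151)*(-72 - 7550) + 26498 = (1/50)*(-151)*(-7622) + 26498 = 575461/25 + 26498 = 1237911/25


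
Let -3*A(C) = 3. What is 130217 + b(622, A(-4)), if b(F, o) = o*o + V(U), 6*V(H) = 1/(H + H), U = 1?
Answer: 1562617/12 ≈ 1.3022e+5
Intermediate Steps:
A(C) = -1 (A(C) = -⅓*3 = -1)
V(H) = 1/(12*H) (V(H) = 1/(6*(H + H)) = 1/(6*((2*H))) = (1/(2*H))/6 = 1/(12*H))
b(F, o) = 1/12 + o² (b(F, o) = o*o + (1/12)/1 = o² + (1/12)*1 = o² + 1/12 = 1/12 + o²)
130217 + b(622, A(-4)) = 130217 + (1/12 + (-1)²) = 130217 + (1/12 + 1) = 130217 + 13/12 = 1562617/12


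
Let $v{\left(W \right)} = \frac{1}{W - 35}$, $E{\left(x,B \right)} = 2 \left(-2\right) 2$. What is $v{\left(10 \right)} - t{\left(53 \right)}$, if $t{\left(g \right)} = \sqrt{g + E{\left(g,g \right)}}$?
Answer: $- \frac{1}{25} - 3 \sqrt{5} \approx -6.7482$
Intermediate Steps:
$E{\left(x,B \right)} = -8$ ($E{\left(x,B \right)} = \left(-4\right) 2 = -8$)
$v{\left(W \right)} = \frac{1}{-35 + W}$
$t{\left(g \right)} = \sqrt{-8 + g}$ ($t{\left(g \right)} = \sqrt{g - 8} = \sqrt{-8 + g}$)
$v{\left(10 \right)} - t{\left(53 \right)} = \frac{1}{-35 + 10} - \sqrt{-8 + 53} = \frac{1}{-25} - \sqrt{45} = - \frac{1}{25} - 3 \sqrt{5}$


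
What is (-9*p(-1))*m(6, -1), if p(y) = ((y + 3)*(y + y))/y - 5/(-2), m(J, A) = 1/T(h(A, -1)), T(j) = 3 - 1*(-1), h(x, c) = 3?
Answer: -117/8 ≈ -14.625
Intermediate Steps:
T(j) = 4 (T(j) = 3 + 1 = 4)
m(J, A) = ¼ (m(J, A) = 1/4 = ¼)
p(y) = 17/2 + 2*y (p(y) = ((3 + y)*(2*y))/y - 5*(-½) = (2*y*(3 + y))/y + 5/2 = (6 + 2*y) + 5/2 = 17/2 + 2*y)
(-9*p(-1))*m(6, -1) = -9*(17/2 + 2*(-1))*(¼) = -9*(17/2 - 2)*(¼) = -9*13/2*(¼) = -117/2*¼ = -117/8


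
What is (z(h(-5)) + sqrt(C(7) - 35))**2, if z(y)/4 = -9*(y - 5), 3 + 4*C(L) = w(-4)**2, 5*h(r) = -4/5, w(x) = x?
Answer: 86187569/2500 + 4644*I*sqrt(127)/25 ≈ 34475.0 + 2093.4*I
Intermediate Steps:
h(r) = -4/25 (h(r) = (-4/5)/5 = (-4*1/5)/5 = (1/5)*(-4/5) = -4/25)
C(L) = 13/4 (C(L) = -3/4 + (1/4)*(-4)**2 = -3/4 + (1/4)*16 = -3/4 + 4 = 13/4)
z(y) = 180 - 36*y (z(y) = 4*(-9*(y - 5)) = 4*(-9*(-5 + y)) = 4*(45 - 9*y) = 180 - 36*y)
(z(h(-5)) + sqrt(C(7) - 35))**2 = ((180 - 36*(-4/25)) + sqrt(13/4 - 35))**2 = ((180 + 144/25) + sqrt(-127/4))**2 = (4644/25 + I*sqrt(127)/2)**2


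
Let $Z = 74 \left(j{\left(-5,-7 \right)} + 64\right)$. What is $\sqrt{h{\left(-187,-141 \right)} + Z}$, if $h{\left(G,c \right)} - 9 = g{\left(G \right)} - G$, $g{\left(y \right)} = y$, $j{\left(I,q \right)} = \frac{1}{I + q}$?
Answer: $\frac{\sqrt{170598}}{6} \approx 68.839$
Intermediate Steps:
$h{\left(G,c \right)} = 9$ ($h{\left(G,c \right)} = 9 + \left(G - G\right) = 9 + 0 = 9$)
$Z = \frac{28379}{6}$ ($Z = 74 \left(\frac{1}{-5 - 7} + 64\right) = 74 \left(\frac{1}{-12} + 64\right) = 74 \left(- \frac{1}{12} + 64\right) = 74 \cdot \frac{767}{12} = \frac{28379}{6} \approx 4729.8$)
$\sqrt{h{\left(-187,-141 \right)} + Z} = \sqrt{9 + \frac{28379}{6}} = \sqrt{\frac{28433}{6}} = \frac{\sqrt{170598}}{6}$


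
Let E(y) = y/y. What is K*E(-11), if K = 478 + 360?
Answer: 838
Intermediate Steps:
E(y) = 1
K = 838
K*E(-11) = 838*1 = 838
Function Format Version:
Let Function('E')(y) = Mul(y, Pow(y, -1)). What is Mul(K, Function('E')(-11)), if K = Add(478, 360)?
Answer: 838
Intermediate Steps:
Function('E')(y) = 1
K = 838
Mul(K, Function('E')(-11)) = Mul(838, 1) = 838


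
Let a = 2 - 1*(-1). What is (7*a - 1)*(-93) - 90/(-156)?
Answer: -48345/26 ≈ -1859.4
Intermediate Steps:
a = 3 (a = 2 + 1 = 3)
(7*a - 1)*(-93) - 90/(-156) = (7*3 - 1)*(-93) - 90/(-156) = (21 - 1)*(-93) - 90*(-1/156) = 20*(-93) + 15/26 = -1860 + 15/26 = -48345/26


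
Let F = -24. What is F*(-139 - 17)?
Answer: 3744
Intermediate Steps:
F*(-139 - 17) = -24*(-139 - 17) = -24*(-156) = 3744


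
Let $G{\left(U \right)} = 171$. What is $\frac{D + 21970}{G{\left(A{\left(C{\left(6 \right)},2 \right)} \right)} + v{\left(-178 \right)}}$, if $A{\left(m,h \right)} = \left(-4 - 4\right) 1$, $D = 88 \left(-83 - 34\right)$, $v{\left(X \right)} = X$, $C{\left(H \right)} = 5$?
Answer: $- \frac{11674}{7} \approx -1667.7$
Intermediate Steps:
$D = -10296$ ($D = 88 \left(-117\right) = -10296$)
$A{\left(m,h \right)} = -8$ ($A{\left(m,h \right)} = \left(-8\right) 1 = -8$)
$\frac{D + 21970}{G{\left(A{\left(C{\left(6 \right)},2 \right)} \right)} + v{\left(-178 \right)}} = \frac{-10296 + 21970}{171 - 178} = \frac{11674}{-7} = 11674 \left(- \frac{1}{7}\right) = - \frac{11674}{7}$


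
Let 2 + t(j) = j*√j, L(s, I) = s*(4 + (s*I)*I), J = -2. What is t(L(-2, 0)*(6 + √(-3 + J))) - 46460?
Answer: -46462 + 16*√2*(-6 - I*√5)^(3/2) ≈ -46649.0 + 315.38*I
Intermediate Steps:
L(s, I) = s*(4 + s*I²) (L(s, I) = s*(4 + (I*s)*I) = s*(4 + s*I²))
t(j) = -2 + j^(3/2) (t(j) = -2 + j*√j = -2 + j^(3/2))
t(L(-2, 0)*(6 + √(-3 + J))) - 46460 = (-2 + ((-2*(4 - 2*0²))*(6 + √(-3 - 2)))^(3/2)) - 46460 = (-2 + ((-2*(4 - 2*0))*(6 + √(-5)))^(3/2)) - 46460 = (-2 + ((-2*(4 + 0))*(6 + I*√5))^(3/2)) - 46460 = (-2 + ((-2*4)*(6 + I*√5))^(3/2)) - 46460 = (-2 + (-8*(6 + I*√5))^(3/2)) - 46460 = (-2 + (-48 - 8*I*√5)^(3/2)) - 46460 = -46462 + (-48 - 8*I*√5)^(3/2)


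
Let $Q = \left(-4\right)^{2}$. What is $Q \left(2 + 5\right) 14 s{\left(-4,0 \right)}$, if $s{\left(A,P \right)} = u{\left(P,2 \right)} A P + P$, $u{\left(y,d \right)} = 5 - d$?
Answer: $0$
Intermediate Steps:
$s{\left(A,P \right)} = P + 3 A P$ ($s{\left(A,P \right)} = \left(5 - 2\right) A P + P = 3 A P + P = P + 3 A P$)
$Q = 16$
$Q \left(2 + 5\right) 14 s{\left(-4,0 \right)} = 16 \left(2 + 5\right) 14 \cdot 0 \left(1 + 3 \left(-4\right)\right) = 16 \cdot 7 \cdot 14 \cdot 0 \left(1 - 12\right) = 112 \cdot 14 \cdot 0 \left(-11\right) = 112 \cdot 14 \cdot 0 = 112 \cdot 0 = 0$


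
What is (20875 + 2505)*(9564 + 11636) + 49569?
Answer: 495705569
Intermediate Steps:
(20875 + 2505)*(9564 + 11636) + 49569 = 23380*21200 + 49569 = 495656000 + 49569 = 495705569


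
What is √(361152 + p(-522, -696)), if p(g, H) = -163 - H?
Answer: √361685 ≈ 601.40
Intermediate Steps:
√(361152 + p(-522, -696)) = √(361152 + (-163 - 1*(-696))) = √(361152 + (-163 + 696)) = √(361152 + 533) = √361685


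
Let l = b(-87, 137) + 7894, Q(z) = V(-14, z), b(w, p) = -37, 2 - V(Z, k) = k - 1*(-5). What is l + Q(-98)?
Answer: 7952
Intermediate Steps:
V(Z, k) = -3 - k (V(Z, k) = 2 - (k - 1*(-5)) = 2 - (k + 5) = 2 - (5 + k) = 2 + (-5 - k) = -3 - k)
Q(z) = -3 - z
l = 7857 (l = -37 + 7894 = 7857)
l + Q(-98) = 7857 + (-3 - 1*(-98)) = 7857 + (-3 + 98) = 7857 + 95 = 7952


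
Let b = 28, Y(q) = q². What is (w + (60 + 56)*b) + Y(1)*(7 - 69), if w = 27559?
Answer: 30745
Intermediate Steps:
(w + (60 + 56)*b) + Y(1)*(7 - 69) = (27559 + (60 + 56)*28) + 1²*(7 - 69) = (27559 + 116*28) + 1*(-62) = (27559 + 3248) - 62 = 30807 - 62 = 30745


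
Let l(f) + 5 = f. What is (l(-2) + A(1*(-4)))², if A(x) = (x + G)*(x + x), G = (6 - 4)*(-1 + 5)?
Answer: 1521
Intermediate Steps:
l(f) = -5 + f
G = 8 (G = 2*4 = 8)
A(x) = 2*x*(8 + x) (A(x) = (x + 8)*(x + x) = (8 + x)*(2*x) = 2*x*(8 + x))
(l(-2) + A(1*(-4)))² = ((-5 - 2) + 2*(1*(-4))*(8 + 1*(-4)))² = (-7 + 2*(-4)*(8 - 4))² = (-7 + 2*(-4)*4)² = (-7 - 32)² = (-39)² = 1521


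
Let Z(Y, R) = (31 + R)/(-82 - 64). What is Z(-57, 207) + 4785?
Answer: 349186/73 ≈ 4783.4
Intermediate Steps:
Z(Y, R) = -31/146 - R/146 (Z(Y, R) = (31 + R)/(-146) = (31 + R)*(-1/146) = -31/146 - R/146)
Z(-57, 207) + 4785 = (-31/146 - 1/146*207) + 4785 = (-31/146 - 207/146) + 4785 = -119/73 + 4785 = 349186/73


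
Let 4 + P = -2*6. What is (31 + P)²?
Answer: 225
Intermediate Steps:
P = -16 (P = -4 - 2*6 = -4 - 12 = -16)
(31 + P)² = (31 - 16)² = 15² = 225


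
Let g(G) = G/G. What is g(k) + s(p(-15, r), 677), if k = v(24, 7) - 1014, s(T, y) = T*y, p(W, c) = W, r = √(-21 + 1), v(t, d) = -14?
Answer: -10154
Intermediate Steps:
r = 2*I*√5 (r = √(-20) = 2*I*√5 ≈ 4.4721*I)
k = -1028 (k = -14 - 1014 = -1028)
g(G) = 1
g(k) + s(p(-15, r), 677) = 1 - 15*677 = 1 - 10155 = -10154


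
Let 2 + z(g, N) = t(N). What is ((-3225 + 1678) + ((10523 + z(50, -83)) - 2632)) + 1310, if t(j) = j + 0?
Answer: 7569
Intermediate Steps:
t(j) = j
z(g, N) = -2 + N
((-3225 + 1678) + ((10523 + z(50, -83)) - 2632)) + 1310 = ((-3225 + 1678) + ((10523 + (-2 - 83)) - 2632)) + 1310 = (-1547 + ((10523 - 85) - 2632)) + 1310 = (-1547 + (10438 - 2632)) + 1310 = (-1547 + 7806) + 1310 = 6259 + 1310 = 7569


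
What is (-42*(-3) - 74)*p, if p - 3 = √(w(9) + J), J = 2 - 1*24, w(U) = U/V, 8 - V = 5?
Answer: 156 + 52*I*√19 ≈ 156.0 + 226.66*I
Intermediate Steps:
V = 3 (V = 8 - 1*5 = 8 - 5 = 3)
w(U) = U/3
J = -22 (J = 2 - 24 = -22)
p = 3 + I*√19 (p = 3 + √((⅓)*9 - 22) = 3 + √(3 - 22) = 3 + √(-19) = 3 + I*√19 ≈ 3.0 + 4.3589*I)
(-42*(-3) - 74)*p = (-42*(-3) - 74)*(3 + I*√19) = (126 - 74)*(3 + I*√19) = 52*(3 + I*√19) = 156 + 52*I*√19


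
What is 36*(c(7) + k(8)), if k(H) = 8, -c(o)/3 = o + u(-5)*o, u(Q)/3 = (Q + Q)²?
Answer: -227268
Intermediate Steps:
u(Q) = 12*Q² (u(Q) = 3*(Q + Q)² = 3*(2*Q)² = 3*(4*Q²) = 12*Q²)
c(o) = -903*o (c(o) = -3*(o + (12*(-5)²)*o) = -3*(o + (12*25)*o) = -3*(o + 300*o) = -903*o)
36*(c(7) + k(8)) = 36*(-903*7 + 8) = 36*(-6321 + 8) = 36*(-6313) = -227268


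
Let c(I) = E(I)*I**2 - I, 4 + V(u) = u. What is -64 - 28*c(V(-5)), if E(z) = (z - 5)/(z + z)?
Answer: -2080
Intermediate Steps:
E(z) = (-5 + z)/(2*z) (E(z) = (-5 + z)/((2*z)) = (-5 + z)*(1/(2*z)) = (-5 + z)/(2*z))
V(u) = -4 + u
c(I) = -I + I*(-5 + I)/2 (c(I) = ((-5 + I)/(2*I))*I**2 - I = I*(-5 + I)/2 - I = -I + I*(-5 + I)/2)
-64 - 28*c(V(-5)) = -64 - 14*(-4 - 5)*(-7 + (-4 - 5)) = -64 - 14*(-9)*(-7 - 9) = -64 - 14*(-9)*(-16) = -64 - 28*72 = -64 - 2016 = -2080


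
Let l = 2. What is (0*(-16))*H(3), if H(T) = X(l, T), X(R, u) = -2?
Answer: 0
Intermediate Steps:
H(T) = -2
(0*(-16))*H(3) = (0*(-16))*(-2) = 0*(-2) = 0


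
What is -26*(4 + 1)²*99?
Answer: -64350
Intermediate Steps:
-26*(4 + 1)²*99 = -26*5²*99 = -26*25*99 = -650*99 = -64350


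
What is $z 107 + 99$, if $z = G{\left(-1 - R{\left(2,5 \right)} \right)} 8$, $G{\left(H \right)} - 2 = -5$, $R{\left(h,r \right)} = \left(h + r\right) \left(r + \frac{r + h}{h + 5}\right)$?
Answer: $-2469$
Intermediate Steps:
$R{\left(h,r \right)} = \left(h + r\right) \left(r + \frac{h + r}{5 + h}\right)$
$G{\left(H \right)} = -3$ ($G{\left(H \right)} = 2 - 5 = -3$)
$z = -24$ ($z = \left(-3\right) 8 = -24$)
$z 107 + 99 = \left(-24\right) 107 + 99 = -2568 + 99 = -2469$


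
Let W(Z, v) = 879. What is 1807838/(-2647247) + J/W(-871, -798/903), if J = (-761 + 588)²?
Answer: 77640365861/2326930113 ≈ 33.366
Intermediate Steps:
J = 29929 (J = (-173)² = 29929)
1807838/(-2647247) + J/W(-871, -798/903) = 1807838/(-2647247) + 29929/879 = 1807838*(-1/2647247) + 29929*(1/879) = -1807838/2647247 + 29929/879 = 77640365861/2326930113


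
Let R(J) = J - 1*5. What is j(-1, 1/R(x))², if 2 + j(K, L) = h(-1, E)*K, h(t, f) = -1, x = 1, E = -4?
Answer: 1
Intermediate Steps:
R(J) = -5 + J (R(J) = J - 5 = -5 + J)
j(K, L) = -2 - K
j(-1, 1/R(x))² = (-2 - 1*(-1))² = (-2 + 1)² = (-1)² = 1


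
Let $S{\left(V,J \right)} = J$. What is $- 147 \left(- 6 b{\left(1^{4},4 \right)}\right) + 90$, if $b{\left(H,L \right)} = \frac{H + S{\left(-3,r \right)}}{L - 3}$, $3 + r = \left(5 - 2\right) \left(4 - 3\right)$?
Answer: $972$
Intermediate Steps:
$r = 0$ ($r = -3 + \left(5 - 2\right) \left(4 - 3\right) = -3 + 3 \cdot 1 = -3 + 3 = 0$)
$b{\left(H,L \right)} = \frac{H}{-3 + L}$ ($b{\left(H,L \right)} = \frac{H + 0}{L - 3} = \frac{H}{-3 + L}$)
$- 147 \left(- 6 b{\left(1^{4},4 \right)}\right) + 90 = - 147 \left(- 6 \frac{1^{4}}{-3 + 4}\right) + 90 = - 147 \left(- 6 \cdot 1 \cdot 1^{-1}\right) + 90 = - 147 \left(- 6 \cdot 1 \cdot 1\right) + 90 = - 147 \left(\left(-6\right) 1\right) + 90 = \left(-147\right) \left(-6\right) + 90 = 882 + 90 = 972$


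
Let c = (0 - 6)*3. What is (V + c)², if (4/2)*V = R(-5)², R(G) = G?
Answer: 121/4 ≈ 30.250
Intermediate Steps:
c = -18 (c = -6*3 = -18)
V = 25/2 (V = (½)*(-5)² = (½)*25 = 25/2 ≈ 12.500)
(V + c)² = (25/2 - 18)² = (-11/2)² = 121/4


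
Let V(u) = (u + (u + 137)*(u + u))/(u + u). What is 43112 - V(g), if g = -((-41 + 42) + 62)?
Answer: 86075/2 ≈ 43038.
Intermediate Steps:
g = -63 (g = -(1 + 62) = -1*63 = -63)
V(u) = (u + 2*u*(137 + u))/(2*u) (V(u) = (u + (137 + u)*(2*u))/((2*u)) = (u + 2*u*(137 + u))*(1/(2*u)) = (u + 2*u*(137 + u))/(2*u))
43112 - V(g) = 43112 - (275/2 - 63) = 43112 - 1*149/2 = 43112 - 149/2 = 86075/2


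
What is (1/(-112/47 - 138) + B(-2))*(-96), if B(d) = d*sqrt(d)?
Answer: 2256/3299 + 192*I*sqrt(2) ≈ 0.68384 + 271.53*I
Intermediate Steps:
B(d) = d**(3/2)
(1/(-112/47 - 138) + B(-2))*(-96) = (1/(-112/47 - 138) + (-2)**(3/2))*(-96) = (1/(-112*1/47 - 138) - 2*I*sqrt(2))*(-96) = (1/(-112/47 - 138) - 2*I*sqrt(2))*(-96) = (1/(-6598/47) - 2*I*sqrt(2))*(-96) = (-47/6598 - 2*I*sqrt(2))*(-96) = 2256/3299 + 192*I*sqrt(2)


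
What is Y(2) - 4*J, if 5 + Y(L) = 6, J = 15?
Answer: -59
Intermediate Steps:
Y(L) = 1 (Y(L) = -5 + 6 = 1)
Y(2) - 4*J = 1 - 4*15 = 1 - 60 = -59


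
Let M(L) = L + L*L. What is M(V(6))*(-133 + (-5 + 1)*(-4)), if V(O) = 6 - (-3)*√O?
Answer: -11232 - 4563*√6 ≈ -22409.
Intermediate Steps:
V(O) = 6 + 3*√O
M(L) = L + L²
M(V(6))*(-133 + (-5 + 1)*(-4)) = ((6 + 3*√6)*(1 + (6 + 3*√6)))*(-133 + (-5 + 1)*(-4)) = ((6 + 3*√6)*(7 + 3*√6))*(-133 - 4*(-4)) = ((6 + 3*√6)*(7 + 3*√6))*(-133 + 16) = ((6 + 3*√6)*(7 + 3*√6))*(-117) = -117*(6 + 3*√6)*(7 + 3*√6)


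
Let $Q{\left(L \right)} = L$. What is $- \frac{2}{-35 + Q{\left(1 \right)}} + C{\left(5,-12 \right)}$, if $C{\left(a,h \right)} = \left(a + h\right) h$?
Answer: $\frac{1429}{17} \approx 84.059$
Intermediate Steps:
$C{\left(a,h \right)} = h \left(a + h\right)$
$- \frac{2}{-35 + Q{\left(1 \right)}} + C{\left(5,-12 \right)} = - \frac{2}{-35 + 1} - 12 \left(5 - 12\right) = - \frac{2}{-34} - -84 = \left(-2\right) \left(- \frac{1}{34}\right) + 84 = \frac{1}{17} + 84 = \frac{1429}{17}$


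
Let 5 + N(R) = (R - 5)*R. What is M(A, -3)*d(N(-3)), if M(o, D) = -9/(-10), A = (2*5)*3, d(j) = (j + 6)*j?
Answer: 855/2 ≈ 427.50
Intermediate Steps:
N(R) = -5 + R*(-5 + R) (N(R) = -5 + (R - 5)*R = -5 + (-5 + R)*R = -5 + R*(-5 + R))
d(j) = j*(6 + j) (d(j) = (6 + j)*j = j*(6 + j))
A = 30 (A = 10*3 = 30)
M(o, D) = 9/10 (M(o, D) = -9*(-⅒) = 9/10)
M(A, -3)*d(N(-3)) = 9*((-5 + (-3)² - 5*(-3))*(6 + (-5 + (-3)² - 5*(-3))))/10 = 9*((-5 + 9 + 15)*(6 + (-5 + 9 + 15)))/10 = 9*(19*(6 + 19))/10 = 9*(19*25)/10 = (9/10)*475 = 855/2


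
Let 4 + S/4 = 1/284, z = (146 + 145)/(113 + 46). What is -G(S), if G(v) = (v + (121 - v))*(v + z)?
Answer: 6445428/3763 ≈ 1712.8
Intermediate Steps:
z = 97/53 (z = 291/159 = 291*(1/159) = 97/53 ≈ 1.8302)
S = -1135/71 (S = -16 + 4/284 = -16 + 4*(1/284) = -16 + 1/71 = -1135/71 ≈ -15.986)
G(v) = 11737/53 + 121*v (G(v) = (v + (121 - v))*(v + 97/53) = 121*(97/53 + v) = 11737/53 + 121*v)
-G(S) = -(11737/53 + 121*(-1135/71)) = -(11737/53 - 137335/71) = -1*(-6445428/3763) = 6445428/3763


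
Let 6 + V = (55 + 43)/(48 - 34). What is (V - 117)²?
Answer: 13456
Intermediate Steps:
V = 1 (V = -6 + (55 + 43)/(48 - 34) = -6 + 98/14 = -6 + 98*(1/14) = -6 + 7 = 1)
(V - 117)² = (1 - 117)² = (-116)² = 13456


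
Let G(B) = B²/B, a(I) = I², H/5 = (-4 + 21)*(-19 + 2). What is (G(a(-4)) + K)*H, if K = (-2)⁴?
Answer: -46240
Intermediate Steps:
H = -1445 (H = 5*((-4 + 21)*(-19 + 2)) = 5*(17*(-17)) = 5*(-289) = -1445)
G(B) = B
K = 16
(G(a(-4)) + K)*H = ((-4)² + 16)*(-1445) = (16 + 16)*(-1445) = 32*(-1445) = -46240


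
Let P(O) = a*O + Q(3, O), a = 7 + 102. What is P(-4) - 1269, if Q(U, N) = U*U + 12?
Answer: -1684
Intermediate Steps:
Q(U, N) = 12 + U² (Q(U, N) = U² + 12 = 12 + U²)
a = 109
P(O) = 21 + 109*O (P(O) = 109*O + (12 + 3²) = 109*O + (12 + 9) = 109*O + 21 = 21 + 109*O)
P(-4) - 1269 = (21 + 109*(-4)) - 1269 = (21 - 436) - 1269 = -415 - 1269 = -1684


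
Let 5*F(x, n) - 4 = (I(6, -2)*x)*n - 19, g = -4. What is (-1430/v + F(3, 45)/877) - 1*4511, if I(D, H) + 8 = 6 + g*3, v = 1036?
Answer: -2050108559/454286 ≈ -4512.8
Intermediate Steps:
I(D, H) = -14 (I(D, H) = -8 + (6 - 4*3) = -8 + (6 - 12) = -8 - 6 = -14)
F(x, n) = -3 - 14*n*x/5 (F(x, n) = ⅘ + ((-14*x)*n - 19)/5 = ⅘ + (-14*n*x - 19)/5 = ⅘ + (-19 - 14*n*x)/5 = ⅘ + (-19/5 - 14*n*x/5) = -3 - 14*n*x/5)
(-1430/v + F(3, 45)/877) - 1*4511 = (-1430/1036 + (-3 - 14/5*45*3)/877) - 1*4511 = (-1430*1/1036 + (-3 - 378)*(1/877)) - 4511 = (-715/518 - 381*1/877) - 4511 = (-715/518 - 381/877) - 4511 = -824413/454286 - 4511 = -2050108559/454286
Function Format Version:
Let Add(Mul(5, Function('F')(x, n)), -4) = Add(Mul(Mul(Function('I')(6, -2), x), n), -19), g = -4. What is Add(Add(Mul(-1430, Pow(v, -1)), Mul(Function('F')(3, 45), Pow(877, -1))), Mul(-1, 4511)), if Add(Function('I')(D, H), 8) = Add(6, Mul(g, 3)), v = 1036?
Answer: Rational(-2050108559, 454286) ≈ -4512.8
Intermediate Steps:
Function('I')(D, H) = -14 (Function('I')(D, H) = Add(-8, Add(6, Mul(-4, 3))) = Add(-8, Add(6, -12)) = Add(-8, -6) = -14)
Function('F')(x, n) = Add(-3, Mul(Rational(-14, 5), n, x)) (Function('F')(x, n) = Add(Rational(4, 5), Mul(Rational(1, 5), Add(Mul(Mul(-14, x), n), -19))) = Add(Rational(4, 5), Mul(Rational(1, 5), Add(Mul(-14, n, x), -19))) = Add(Rational(4, 5), Mul(Rational(1, 5), Add(-19, Mul(-14, n, x)))) = Add(Rational(4, 5), Add(Rational(-19, 5), Mul(Rational(-14, 5), n, x))) = Add(-3, Mul(Rational(-14, 5), n, x)))
Add(Add(Mul(-1430, Pow(v, -1)), Mul(Function('F')(3, 45), Pow(877, -1))), Mul(-1, 4511)) = Add(Add(Mul(-1430, Pow(1036, -1)), Mul(Add(-3, Mul(Rational(-14, 5), 45, 3)), Pow(877, -1))), Mul(-1, 4511)) = Add(Add(Mul(-1430, Rational(1, 1036)), Mul(Add(-3, -378), Rational(1, 877))), -4511) = Add(Add(Rational(-715, 518), Mul(-381, Rational(1, 877))), -4511) = Add(Add(Rational(-715, 518), Rational(-381, 877)), -4511) = Add(Rational(-824413, 454286), -4511) = Rational(-2050108559, 454286)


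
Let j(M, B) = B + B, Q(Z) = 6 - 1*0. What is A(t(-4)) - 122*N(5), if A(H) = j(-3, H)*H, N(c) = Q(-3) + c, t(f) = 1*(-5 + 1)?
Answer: -1310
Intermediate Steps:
Q(Z) = 6 (Q(Z) = 6 + 0 = 6)
t(f) = -4 (t(f) = 1*(-4) = -4)
j(M, B) = 2*B
N(c) = 6 + c
A(H) = 2*H**2 (A(H) = (2*H)*H = 2*H**2)
A(t(-4)) - 122*N(5) = 2*(-4)**2 - 122*(6 + 5) = 2*16 - 122*11 = 32 - 1342 = -1310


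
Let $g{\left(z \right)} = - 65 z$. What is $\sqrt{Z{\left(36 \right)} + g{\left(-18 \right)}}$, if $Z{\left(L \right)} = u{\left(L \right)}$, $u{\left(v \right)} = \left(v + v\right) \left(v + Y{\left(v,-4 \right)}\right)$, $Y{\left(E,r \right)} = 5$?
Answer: $3 \sqrt{458} \approx 64.203$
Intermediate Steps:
$u{\left(v \right)} = 2 v \left(5 + v\right)$ ($u{\left(v \right)} = \left(v + v\right) \left(v + 5\right) = 2 v \left(5 + v\right)$)
$Z{\left(L \right)} = 2 L \left(5 + L\right)$
$\sqrt{Z{\left(36 \right)} + g{\left(-18 \right)}} = \sqrt{2 \cdot 36 \left(5 + 36\right) - -1170} = \sqrt{2 \cdot 36 \cdot 41 + 1170} = \sqrt{2952 + 1170} = \sqrt{4122} = 3 \sqrt{458}$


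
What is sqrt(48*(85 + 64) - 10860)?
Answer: 6*I*sqrt(103) ≈ 60.893*I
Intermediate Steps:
sqrt(48*(85 + 64) - 10860) = sqrt(48*149 - 10860) = sqrt(7152 - 10860) = sqrt(-3708) = 6*I*sqrt(103)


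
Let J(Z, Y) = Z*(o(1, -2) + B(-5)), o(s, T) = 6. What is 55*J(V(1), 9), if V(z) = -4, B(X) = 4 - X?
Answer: -3300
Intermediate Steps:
J(Z, Y) = 15*Z (J(Z, Y) = Z*(6 + (4 - 1*(-5))) = Z*(6 + (4 + 5)) = Z*(6 + 9) = Z*15 = 15*Z)
55*J(V(1), 9) = 55*(15*(-4)) = 55*(-60) = -3300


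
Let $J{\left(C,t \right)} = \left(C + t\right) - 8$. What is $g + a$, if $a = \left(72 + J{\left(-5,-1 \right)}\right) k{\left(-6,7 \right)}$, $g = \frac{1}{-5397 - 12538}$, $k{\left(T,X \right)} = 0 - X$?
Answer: $- \frac{7281611}{17935} \approx -406.0$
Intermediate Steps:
$k{\left(T,X \right)} = - X$
$J{\left(C,t \right)} = -8 + C + t$
$g = - \frac{1}{17935}$ ($g = \frac{1}{-17935} = - \frac{1}{17935} \approx -5.5757 \cdot 10^{-5}$)
$a = -406$ ($a = \left(72 - 14\right) \left(\left(-1\right) 7\right) = \left(72 - 14\right) \left(-7\right) = 58 \left(-7\right) = -406$)
$g + a = - \frac{1}{17935} - 406 = - \frac{7281611}{17935}$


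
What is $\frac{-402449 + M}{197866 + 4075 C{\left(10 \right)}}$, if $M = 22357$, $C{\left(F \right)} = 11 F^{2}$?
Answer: $- \frac{190046}{2340183} \approx -0.08121$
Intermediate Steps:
$\frac{-402449 + M}{197866 + 4075 C{\left(10 \right)}} = \frac{-402449 + 22357}{197866 + 4075 \cdot 11 \cdot 10^{2}} = - \frac{380092}{197866 + 4075 \cdot 11 \cdot 100} = - \frac{380092}{197866 + 4075 \cdot 1100} = - \frac{380092}{197866 + 4482500} = - \frac{380092}{4680366} = \left(-380092\right) \frac{1}{4680366} = - \frac{190046}{2340183}$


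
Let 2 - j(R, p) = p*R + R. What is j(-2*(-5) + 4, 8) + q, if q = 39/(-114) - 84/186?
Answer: -147007/1178 ≈ -124.79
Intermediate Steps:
q = -935/1178 (q = 39*(-1/114) - 84*1/186 = -13/38 - 14/31 = -935/1178 ≈ -0.79372)
j(R, p) = 2 - R - R*p (j(R, p) = 2 - (p*R + R) = 2 - (R*p + R) = 2 - (R + R*p) = 2 + (-R - R*p) = 2 - R - R*p)
j(-2*(-5) + 4, 8) + q = (2 - (-2*(-5) + 4) - 1*(-2*(-5) + 4)*8) - 935/1178 = (2 - (10 + 4) - 1*(10 + 4)*8) - 935/1178 = (2 - 1*14 - 1*14*8) - 935/1178 = (2 - 14 - 112) - 935/1178 = -124 - 935/1178 = -147007/1178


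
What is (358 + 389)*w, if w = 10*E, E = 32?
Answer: 239040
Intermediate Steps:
w = 320 (w = 10*32 = 320)
(358 + 389)*w = (358 + 389)*320 = 747*320 = 239040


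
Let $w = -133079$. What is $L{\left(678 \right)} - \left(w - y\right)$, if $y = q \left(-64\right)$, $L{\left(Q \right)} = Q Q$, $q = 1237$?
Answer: $513595$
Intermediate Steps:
$L{\left(Q \right)} = Q^{2}$
$y = -79168$ ($y = 1237 \left(-64\right) = -79168$)
$L{\left(678 \right)} - \left(w - y\right) = 678^{2} - \left(-133079 - -79168\right) = 459684 - \left(-133079 + 79168\right) = 459684 - -53911 = 459684 + 53911 = 513595$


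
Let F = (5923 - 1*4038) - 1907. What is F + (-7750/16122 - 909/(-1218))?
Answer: -71131619/3272766 ≈ -21.734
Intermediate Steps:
F = -22 (F = (5923 - 4038) - 1907 = 1885 - 1907 = -22)
F + (-7750/16122 - 909/(-1218)) = -22 + (-7750/16122 - 909/(-1218)) = -22 + (-7750*1/16122 - 909*(-1/1218)) = -22 + (-3875/8061 + 303/406) = -22 + 869233/3272766 = -71131619/3272766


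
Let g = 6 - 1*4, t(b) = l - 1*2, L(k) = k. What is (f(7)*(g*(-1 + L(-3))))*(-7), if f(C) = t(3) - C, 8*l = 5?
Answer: -469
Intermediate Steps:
l = 5/8 (l = (⅛)*5 = 5/8 ≈ 0.62500)
t(b) = -11/8 (t(b) = 5/8 - 1*2 = 5/8 - 2 = -11/8)
g = 2 (g = 6 - 4 = 2)
f(C) = -11/8 - C
(f(7)*(g*(-1 + L(-3))))*(-7) = ((-11/8 - 1*7)*(2*(-1 - 3)))*(-7) = ((-11/8 - 7)*(2*(-4)))*(-7) = -67/8*(-8)*(-7) = 67*(-7) = -469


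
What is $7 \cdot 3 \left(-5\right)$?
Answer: $-105$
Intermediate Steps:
$7 \cdot 3 \left(-5\right) = 21 \left(-5\right) = -105$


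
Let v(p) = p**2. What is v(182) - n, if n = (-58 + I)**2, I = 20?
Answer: 31680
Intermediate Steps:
n = 1444 (n = (-58 + 20)**2 = (-38)**2 = 1444)
v(182) - n = 182**2 - 1*1444 = 33124 - 1444 = 31680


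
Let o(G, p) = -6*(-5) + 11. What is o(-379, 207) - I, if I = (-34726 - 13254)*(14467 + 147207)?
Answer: 7757118561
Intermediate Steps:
I = -7757118520 (I = -47980*161674 = -7757118520)
o(G, p) = 41 (o(G, p) = 30 + 11 = 41)
o(-379, 207) - I = 41 - 1*(-7757118520) = 41 + 7757118520 = 7757118561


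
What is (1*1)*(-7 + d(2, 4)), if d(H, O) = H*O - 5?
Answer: -4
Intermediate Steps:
d(H, O) = -5 + H*O
(1*1)*(-7 + d(2, 4)) = (1*1)*(-7 + (-5 + 2*4)) = 1*(-7 + (-5 + 8)) = 1*(-7 + 3) = 1*(-4) = -4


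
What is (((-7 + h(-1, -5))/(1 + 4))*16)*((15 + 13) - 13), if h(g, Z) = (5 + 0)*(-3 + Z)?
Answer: -2256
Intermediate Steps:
h(g, Z) = -15 + 5*Z (h(g, Z) = 5*(-3 + Z) = -15 + 5*Z)
(((-7 + h(-1, -5))/(1 + 4))*16)*((15 + 13) - 13) = (((-7 + (-15 + 5*(-5)))/(1 + 4))*16)*((15 + 13) - 13) = (((-7 + (-15 - 25))/5)*16)*(28 - 13) = (((-7 - 40)*(⅕))*16)*15 = (-47*⅕*16)*15 = -47/5*16*15 = -752/5*15 = -2256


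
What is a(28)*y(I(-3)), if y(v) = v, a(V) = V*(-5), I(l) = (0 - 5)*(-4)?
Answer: -2800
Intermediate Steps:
I(l) = 20 (I(l) = -5*(-4) = 20)
a(V) = -5*V
a(28)*y(I(-3)) = -5*28*20 = -140*20 = -2800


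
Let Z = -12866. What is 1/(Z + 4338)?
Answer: -1/8528 ≈ -0.00011726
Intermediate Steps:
1/(Z + 4338) = 1/(-12866 + 4338) = 1/(-8528) = -1/8528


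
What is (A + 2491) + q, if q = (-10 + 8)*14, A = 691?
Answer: 3154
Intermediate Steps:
q = -28 (q = -2*14 = -28)
(A + 2491) + q = (691 + 2491) - 28 = 3182 - 28 = 3154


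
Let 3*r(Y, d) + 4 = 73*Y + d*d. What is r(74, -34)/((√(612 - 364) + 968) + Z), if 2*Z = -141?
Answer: 23528860/9663099 - 52432*√62/9663099 ≈ 2.3922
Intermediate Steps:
Z = -141/2 (Z = (½)*(-141) = -141/2 ≈ -70.500)
r(Y, d) = -4/3 + d²/3 + 73*Y/3 (r(Y, d) = -4/3 + (73*Y + d*d)/3 = -4/3 + (73*Y + d²)/3 = -4/3 + (d² + 73*Y)/3 = -4/3 + (d²/3 + 73*Y/3) = -4/3 + d²/3 + 73*Y/3)
r(74, -34)/((√(612 - 364) + 968) + Z) = (-4/3 + (⅓)*(-34)² + (73/3)*74)/((√(612 - 364) + 968) - 141/2) = (-4/3 + (⅓)*1156 + 5402/3)/((√248 + 968) - 141/2) = (-4/3 + 1156/3 + 5402/3)/((2*√62 + 968) - 141/2) = 6554/(3*((968 + 2*√62) - 141/2)) = 6554/(3*(1795/2 + 2*√62))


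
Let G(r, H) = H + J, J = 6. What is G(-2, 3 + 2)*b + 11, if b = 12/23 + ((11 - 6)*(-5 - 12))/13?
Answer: -16500/299 ≈ -55.184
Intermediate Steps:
G(r, H) = 6 + H (G(r, H) = H + 6 = 6 + H)
b = -1799/299 (b = 12*(1/23) + (5*(-17))*(1/13) = 12/23 - 85*1/13 = 12/23 - 85/13 = -1799/299 ≈ -6.0167)
G(-2, 3 + 2)*b + 11 = (6 + (3 + 2))*(-1799/299) + 11 = (6 + 5)*(-1799/299) + 11 = 11*(-1799/299) + 11 = -19789/299 + 11 = -16500/299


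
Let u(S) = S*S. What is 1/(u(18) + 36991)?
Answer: 1/37315 ≈ 2.6799e-5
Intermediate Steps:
u(S) = S²
1/(u(18) + 36991) = 1/(18² + 36991) = 1/(324 + 36991) = 1/37315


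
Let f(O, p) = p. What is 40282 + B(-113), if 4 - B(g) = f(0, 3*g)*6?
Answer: 42320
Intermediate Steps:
B(g) = 4 - 18*g (B(g) = 4 - 3*g*6 = 4 - 18*g)
40282 + B(-113) = 40282 + (4 - 18*(-113)) = 40282 + (4 + 2034) = 40282 + 2038 = 42320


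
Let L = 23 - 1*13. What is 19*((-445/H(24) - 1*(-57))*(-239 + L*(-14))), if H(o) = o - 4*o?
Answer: -32757349/72 ≈ -4.5496e+5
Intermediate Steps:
H(o) = -3*o
L = 10 (L = 23 - 13 = 10)
19*((-445/H(24) - 1*(-57))*(-239 + L*(-14))) = 19*((-445/((-3*24)) - 1*(-57))*(-239 + 10*(-14))) = 19*((-445/(-72) + 57)*(-239 - 140)) = 19*((-445*(-1/72) + 57)*(-379)) = 19*((445/72 + 57)*(-379)) = 19*((4549/72)*(-379)) = 19*(-1724071/72) = -32757349/72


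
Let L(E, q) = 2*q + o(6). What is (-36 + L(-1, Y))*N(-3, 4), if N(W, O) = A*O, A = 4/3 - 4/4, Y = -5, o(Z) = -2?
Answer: -64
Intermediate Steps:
L(E, q) = -2 + 2*q (L(E, q) = 2*q - 2 = -2 + 2*q)
A = ⅓ (A = 4*(⅓) - 4*¼ = 4/3 - 1 = ⅓ ≈ 0.33333)
N(W, O) = O/3
(-36 + L(-1, Y))*N(-3, 4) = (-36 + (-2 + 2*(-5)))*((⅓)*4) = (-36 + (-2 - 10))*(4/3) = (-36 - 12)*(4/3) = -48*4/3 = -64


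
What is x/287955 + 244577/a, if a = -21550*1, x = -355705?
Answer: -15618522557/1241086050 ≈ -12.585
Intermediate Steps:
a = -21550
x/287955 + 244577/a = -355705/287955 + 244577/(-21550) = -355705*1/287955 + 244577*(-1/21550) = -71141/57591 - 244577/21550 = -15618522557/1241086050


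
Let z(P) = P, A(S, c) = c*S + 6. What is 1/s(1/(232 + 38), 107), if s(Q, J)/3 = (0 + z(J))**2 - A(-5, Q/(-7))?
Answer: 126/4325453 ≈ 2.9130e-5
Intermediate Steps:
A(S, c) = 6 + S*c (A(S, c) = S*c + 6 = 6 + S*c)
s(Q, J) = -18 + 3*J**2 - 15*Q/7 (s(Q, J) = 3*((0 + J)**2 - (6 - 5*Q/(-7))) = 3*(J**2 - (6 - 5*Q*(-1)/7)) = 3*(J**2 - (6 - (-5)*Q/7)) = 3*(J**2 - (6 + 5*Q/7)) = 3*(J**2 + (-6 - 5*Q/7)) = 3*(-6 + J**2 - 5*Q/7) = -18 + 3*J**2 - 15*Q/7)
1/s(1/(232 + 38), 107) = 1/(-18 + 3*107**2 - 15/(7*(232 + 38))) = 1/(-18 + 3*11449 - 15/7/270) = 1/(-18 + 34347 - 15/7*1/270) = 1/(-18 + 34347 - 1/126) = 1/(4325453/126) = 126/4325453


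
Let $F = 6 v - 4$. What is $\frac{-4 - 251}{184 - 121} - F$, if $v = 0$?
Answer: $- \frac{1}{21} \approx -0.047619$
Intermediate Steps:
$F = -4$ ($F = 6 \cdot 0 - 4 = 0 - 4 = -4$)
$\frac{-4 - 251}{184 - 121} - F = \frac{-4 - 251}{184 - 121} - -4 = - \frac{255}{63} + 4 = \left(-255\right) \frac{1}{63} + 4 = - \frac{85}{21} + 4 = - \frac{1}{21}$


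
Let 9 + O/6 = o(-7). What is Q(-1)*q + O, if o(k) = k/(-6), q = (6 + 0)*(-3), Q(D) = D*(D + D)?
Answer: -83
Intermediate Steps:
Q(D) = 2*D**2 (Q(D) = D*(2*D) = 2*D**2)
q = -18 (q = 6*(-3) = -18)
o(k) = -k/6 (o(k) = k*(-1/6) = -k/6)
O = -47 (O = -54 + 6*(-1/6*(-7)) = -54 + 6*(7/6) = -54 + 7 = -47)
Q(-1)*q + O = (2*(-1)**2)*(-18) - 47 = (2*1)*(-18) - 47 = 2*(-18) - 47 = -36 - 47 = -83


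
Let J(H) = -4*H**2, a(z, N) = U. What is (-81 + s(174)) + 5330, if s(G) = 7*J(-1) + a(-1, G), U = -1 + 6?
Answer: 5226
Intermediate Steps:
U = 5
a(z, N) = 5
s(G) = -23 (s(G) = 7*(-4*(-1)**2) + 5 = 7*(-4*1) + 5 = 7*(-4) + 5 = -28 + 5 = -23)
(-81 + s(174)) + 5330 = (-81 - 23) + 5330 = -104 + 5330 = 5226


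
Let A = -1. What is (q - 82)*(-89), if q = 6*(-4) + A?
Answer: 9523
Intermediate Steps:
q = -25 (q = 6*(-4) - 1 = -24 - 1 = -25)
(q - 82)*(-89) = (-25 - 82)*(-89) = -107*(-89) = 9523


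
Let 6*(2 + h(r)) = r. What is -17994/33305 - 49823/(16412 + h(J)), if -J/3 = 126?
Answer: -1953502933/544436835 ≈ -3.5881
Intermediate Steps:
J = -378 (J = -3*126 = -378)
h(r) = -2 + r/6
-17994/33305 - 49823/(16412 + h(J)) = -17994/33305 - 49823/(16412 + (-2 + (⅙)*(-378))) = -17994*1/33305 - 49823/(16412 + (-2 - 63)) = -17994/33305 - 49823/(16412 - 65) = -17994/33305 - 49823/16347 = -1953502933/544436835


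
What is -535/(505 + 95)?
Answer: -107/120 ≈ -0.89167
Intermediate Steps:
-535/(505 + 95) = -535/600 = -535*1/600 = -107/120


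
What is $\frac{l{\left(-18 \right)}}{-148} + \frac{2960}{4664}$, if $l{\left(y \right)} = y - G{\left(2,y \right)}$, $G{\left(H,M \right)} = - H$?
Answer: $\frac{16022}{21571} \approx 0.74276$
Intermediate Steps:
$l{\left(y \right)} = 2 + y$ ($l{\left(y \right)} = y - \left(-1\right) 2 = y - -2 = y + 2 = 2 + y$)
$\frac{l{\left(-18 \right)}}{-148} + \frac{2960}{4664} = \frac{2 - 18}{-148} + \frac{2960}{4664} = \left(-16\right) \left(- \frac{1}{148}\right) + 2960 \cdot \frac{1}{4664} = \frac{4}{37} + \frac{370}{583} = \frac{16022}{21571}$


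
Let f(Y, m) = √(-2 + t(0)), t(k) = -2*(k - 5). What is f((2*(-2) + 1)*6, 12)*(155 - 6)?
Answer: 298*√2 ≈ 421.44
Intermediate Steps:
t(k) = 10 - 2*k (t(k) = -2*(-5 + k) = 10 - 2*k)
f(Y, m) = 2*√2 (f(Y, m) = √(-2 + (10 - 2*0)) = √(-2 + (10 + 0)) = √(-2 + 10) = √8 = 2*√2)
f((2*(-2) + 1)*6, 12)*(155 - 6) = (2*√2)*(155 - 6) = (2*√2)*149 = 298*√2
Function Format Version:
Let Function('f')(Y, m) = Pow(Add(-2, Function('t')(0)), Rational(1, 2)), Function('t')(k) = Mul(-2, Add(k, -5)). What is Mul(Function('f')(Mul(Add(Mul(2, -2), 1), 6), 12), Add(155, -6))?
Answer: Mul(298, Pow(2, Rational(1, 2))) ≈ 421.44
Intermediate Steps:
Function('t')(k) = Add(10, Mul(-2, k)) (Function('t')(k) = Mul(-2, Add(-5, k)) = Add(10, Mul(-2, k)))
Function('f')(Y, m) = Mul(2, Pow(2, Rational(1, 2))) (Function('f')(Y, m) = Pow(Add(-2, Add(10, Mul(-2, 0))), Rational(1, 2)) = Pow(Add(-2, Add(10, 0)), Rational(1, 2)) = Pow(Add(-2, 10), Rational(1, 2)) = Pow(8, Rational(1, 2)) = Mul(2, Pow(2, Rational(1, 2))))
Mul(Function('f')(Mul(Add(Mul(2, -2), 1), 6), 12), Add(155, -6)) = Mul(Mul(2, Pow(2, Rational(1, 2))), Add(155, -6)) = Mul(Mul(2, Pow(2, Rational(1, 2))), 149) = Mul(298, Pow(2, Rational(1, 2)))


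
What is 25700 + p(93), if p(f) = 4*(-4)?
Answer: 25684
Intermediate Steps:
p(f) = -16
25700 + p(93) = 25700 - 16 = 25684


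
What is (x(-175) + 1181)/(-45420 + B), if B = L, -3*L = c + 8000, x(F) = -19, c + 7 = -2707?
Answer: -581/23591 ≈ -0.024628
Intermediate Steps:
c = -2714 (c = -7 - 2707 = -2714)
L = -1762 (L = -(-2714 + 8000)/3 = -⅓*5286 = -1762)
B = -1762
(x(-175) + 1181)/(-45420 + B) = (-19 + 1181)/(-45420 - 1762) = 1162/(-47182) = 1162*(-1/47182) = -581/23591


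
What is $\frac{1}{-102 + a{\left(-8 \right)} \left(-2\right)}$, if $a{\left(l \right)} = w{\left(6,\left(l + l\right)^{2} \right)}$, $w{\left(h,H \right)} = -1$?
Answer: $- \frac{1}{100} \approx -0.01$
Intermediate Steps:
$a{\left(l \right)} = -1$
$\frac{1}{-102 + a{\left(-8 \right)} \left(-2\right)} = \frac{1}{-102 - -2} = \frac{1}{-102 + 2} = \frac{1}{-100} = - \frac{1}{100}$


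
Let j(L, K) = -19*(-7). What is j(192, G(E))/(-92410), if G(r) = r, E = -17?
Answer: -133/92410 ≈ -0.0014392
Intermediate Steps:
j(L, K) = 133
j(192, G(E))/(-92410) = 133/(-92410) = 133*(-1/92410) = -133/92410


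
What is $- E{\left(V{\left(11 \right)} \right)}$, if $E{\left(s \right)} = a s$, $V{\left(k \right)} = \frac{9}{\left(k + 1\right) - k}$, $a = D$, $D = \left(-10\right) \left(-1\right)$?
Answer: $-90$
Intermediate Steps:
$D = 10$
$a = 10$
$V{\left(k \right)} = 9$ ($V{\left(k \right)} = \frac{9}{\left(1 + k\right) - k} = \frac{9}{1} = 9 \cdot 1 = 9$)
$E{\left(s \right)} = 10 s$
$- E{\left(V{\left(11 \right)} \right)} = - 10 \cdot 9 = \left(-1\right) 90 = -90$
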